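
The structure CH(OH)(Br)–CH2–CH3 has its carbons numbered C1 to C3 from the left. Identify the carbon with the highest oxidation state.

C1

Tallying each carbon's bonds:
C1: 1C, 1H, 1O, 1Br → 0 − 1 + 1 + 1 = +1
C2: 2C, 2H → 0 − 2 = -2
C3: 1C, 3H → 0 − 3 = -3
The most oxidised carbon is C1 at +1.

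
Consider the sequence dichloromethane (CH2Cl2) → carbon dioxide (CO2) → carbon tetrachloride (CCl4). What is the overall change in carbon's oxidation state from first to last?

+4

Carbon oxidation states along the series — dichloromethane: 0, carbon dioxide: +4, carbon tetrachloride: +4.
Net change = +4 − (0) = +4.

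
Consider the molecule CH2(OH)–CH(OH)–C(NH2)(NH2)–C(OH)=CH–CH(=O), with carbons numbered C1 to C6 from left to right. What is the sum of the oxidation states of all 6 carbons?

Tallying each carbon's bonds:
C1: 1C, 2H, 1O → 0 − 2 + 1 = -1
C2: 2C, 1H, 1O → 0 − 1 + 1 = 0
C3: 2C, 2N → 0 + 2 = +2
C4: 3C, 1O → 0 + 1 = +1
C5: 3C, 1H → 0 − 1 = -1
C6: 1C, 1H, 2O → 0 − 1 + 2 = +1
Sum = -1 + 0 + 2 + 1 − 1 + 1 = +2.

+2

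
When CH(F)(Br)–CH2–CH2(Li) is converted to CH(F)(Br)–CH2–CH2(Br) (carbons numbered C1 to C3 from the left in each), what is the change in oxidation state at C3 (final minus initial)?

+2

Before: C3 has 1 bond to C, 2 bonds to H, 1 bond to Li → oxidation state -3.
After: C3 has 1 bond to C, 2 bonds to H, 1 bond to Br → oxidation state -1.
Δ = -1 − (-3) = +2, so this is an oxidation at C3.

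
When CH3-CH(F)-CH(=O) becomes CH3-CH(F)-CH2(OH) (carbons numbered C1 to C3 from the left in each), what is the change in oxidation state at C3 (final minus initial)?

-2

Before: C3 has 1 bond to C, 1 bond to H, 2 bonds to O → oxidation state +1.
After: C3 has 1 bond to C, 2 bonds to H, 1 bond to O → oxidation state -1.
Δ = -1 − (+1) = -2, so this is a reduction at C3.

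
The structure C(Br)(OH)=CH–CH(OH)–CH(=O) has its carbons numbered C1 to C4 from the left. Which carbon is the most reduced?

C2

Each bond to a more electronegative atom (O, N, halogen) counts +1, each bond to a less electronegative atom (H, metal, B, Si) counts −1, and each C–C bond counts 0. Tallying each carbon:
C1: 2C, 1O, 1Br → 0 + 1 + 1 = +2
C2: 3C, 1H → 0 − 1 = -1
C3: 2C, 1H, 1O → 0 − 1 + 1 = 0
C4: 1C, 1H, 2O → 0 − 1 + 2 = +1
The most reduced carbon is C2 at -1.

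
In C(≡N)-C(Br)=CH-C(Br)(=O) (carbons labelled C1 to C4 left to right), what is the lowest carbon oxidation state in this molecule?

-1

Tallying each carbon's bonds:
C1: 1C, 3N → 0 + 3 = +3
C2: 3C, 1Br → 0 + 1 = +1
C3: 3C, 1H → 0 − 1 = -1
C4: 1C, 2O, 1Br → 0 + 2 + 1 = +3
The lowest value is -1.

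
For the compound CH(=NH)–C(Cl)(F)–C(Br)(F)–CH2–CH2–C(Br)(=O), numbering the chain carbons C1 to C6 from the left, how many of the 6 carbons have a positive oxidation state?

4

Tallying each carbon's bonds:
C1: 1C, 1H, 2N → 0 − 1 + 2 = +1
C2: 2C, 1F, 1Cl → 0 + 1 + 1 = +2
C3: 2C, 1F, 1Br → 0 + 1 + 1 = +2
C4: 2C, 2H → 0 − 2 = -2
C5: 2C, 2H → 0 − 2 = -2
C6: 1C, 2O, 1Br → 0 + 2 + 1 = +3
4 carbons (C1, C2, C3, C6) meet the condition.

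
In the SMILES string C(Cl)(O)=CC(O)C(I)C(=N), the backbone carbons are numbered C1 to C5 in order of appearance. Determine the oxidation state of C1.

+2

Count +1 for every bond to an atom more electronegative than carbon and −1 for every bond to one less electronegative; C–C bonds are 0.
C1 has a double bond to C (2×0 = 0), one bond to Cl (+1), one bond to O (+1).
Oxidation state = 0 + 1 + 1 = +2.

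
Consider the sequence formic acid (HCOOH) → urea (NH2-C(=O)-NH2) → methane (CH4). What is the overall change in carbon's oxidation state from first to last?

Carbon oxidation states along the series — formic acid: +2, urea: +4, methane: -4.
Net change = -4 − (+2) = -6.

-6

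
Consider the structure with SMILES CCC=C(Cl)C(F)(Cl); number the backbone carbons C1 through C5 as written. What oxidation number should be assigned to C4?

C4 has a double bond to C (2×0 = 0), one bond to C (0), one bond to Cl (+1).
Oxidation state = 0 + 0 + 1 = +1.

+1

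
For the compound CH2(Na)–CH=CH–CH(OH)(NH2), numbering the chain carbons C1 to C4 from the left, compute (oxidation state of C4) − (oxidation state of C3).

C4: 1C, 1H, 1O, 1N → 0 − 1 + 1 + 1 = +1
C3: 3C, 1H → 0 − 1 = -1
Difference: +1 − (-1) = +2.

+2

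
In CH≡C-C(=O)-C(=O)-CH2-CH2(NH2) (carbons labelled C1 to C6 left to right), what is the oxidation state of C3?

C3 has one bond to C (0), one bond to C (0), a double bond to O (2×+1 = +2).
Oxidation state = 0 + 0 + 2 = +2.

+2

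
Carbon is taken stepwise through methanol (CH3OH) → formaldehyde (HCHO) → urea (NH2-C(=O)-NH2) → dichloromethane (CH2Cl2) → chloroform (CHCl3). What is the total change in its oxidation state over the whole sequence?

Carbon oxidation states along the series — methanol: -2, formaldehyde: 0, urea: +4, dichloromethane: 0, chloroform: +2.
Net change = +2 − (-2) = +4.

+4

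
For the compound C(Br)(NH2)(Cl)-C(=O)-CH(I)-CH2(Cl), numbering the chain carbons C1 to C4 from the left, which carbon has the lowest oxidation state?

C4

Tallying each carbon's bonds:
C1: 1C, 1N, 1Cl, 1Br → 0 + 1 + 1 + 1 = +3
C2: 2C, 2O → 0 + 2 = +2
C3: 2C, 1H, 1I → 0 − 1 + 1 = 0
C4: 1C, 2H, 1Cl → 0 − 2 + 1 = -1
The most reduced carbon is C4 at -1.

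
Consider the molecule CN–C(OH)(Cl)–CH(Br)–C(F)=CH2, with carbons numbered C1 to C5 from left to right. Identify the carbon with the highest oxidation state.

Tallying each carbon's bonds:
C1: 1C, 3N → 0 + 3 = +3
C2: 2C, 1O, 1Cl → 0 + 1 + 1 = +2
C3: 2C, 1H, 1Br → 0 − 1 + 1 = 0
C4: 3C, 1F → 0 + 1 = +1
C5: 2C, 2H → 0 − 2 = -2
The most oxidised carbon is C1 at +3.

C1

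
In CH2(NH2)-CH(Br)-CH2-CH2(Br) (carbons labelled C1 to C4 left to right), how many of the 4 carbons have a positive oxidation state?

0

Assign +1 per bond to O/N/halogen, −1 per bond to H or an electropositive element, and 0 per bond to carbon. Tallying each carbon:
C1: 1C, 2H, 1N → 0 − 2 + 1 = -1
C2: 2C, 1H, 1Br → 0 − 1 + 1 = 0
C3: 2C, 2H → 0 − 2 = -2
C4: 1C, 2H, 1Br → 0 − 2 + 1 = -1
0 carbons meet the condition.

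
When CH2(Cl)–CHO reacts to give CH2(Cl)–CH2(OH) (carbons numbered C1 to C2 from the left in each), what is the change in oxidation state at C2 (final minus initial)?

Before: C2 has 1 bond to C, 1 bond to H, 2 bonds to O → oxidation state +1.
After: C2 has 1 bond to C, 2 bonds to H, 1 bond to O → oxidation state -1.
Δ = -1 − (+1) = -2, so this is a reduction at C2.

-2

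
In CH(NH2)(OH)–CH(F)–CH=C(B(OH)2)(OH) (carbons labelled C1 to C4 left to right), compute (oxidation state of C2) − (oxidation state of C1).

-1

C2: 2C, 1H, 1F → 0 − 1 + 1 = 0
C1: 1C, 1H, 1O, 1N → 0 − 1 + 1 + 1 = +1
Difference: 0 − (+1) = -1.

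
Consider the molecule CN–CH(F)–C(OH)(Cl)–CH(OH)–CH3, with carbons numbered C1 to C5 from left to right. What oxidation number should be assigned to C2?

Bonds to more-electronegative neighbours contribute +1 each, bonds to H or metals contribute −1 each, and C–C bonds contribute 0.
C2 has one bond to C (0), one bond to C (0), one bond to F (+1), one bond to H (-1).
Oxidation state = 0 + 0 + 1 − 1 = 0.

0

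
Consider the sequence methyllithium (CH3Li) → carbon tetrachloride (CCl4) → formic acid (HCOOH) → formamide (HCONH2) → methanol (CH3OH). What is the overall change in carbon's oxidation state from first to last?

+2

Carbon oxidation states along the series — methyllithium: -4, carbon tetrachloride: +4, formic acid: +2, formamide: +2, methanol: -2.
Net change = -2 − (-4) = +2.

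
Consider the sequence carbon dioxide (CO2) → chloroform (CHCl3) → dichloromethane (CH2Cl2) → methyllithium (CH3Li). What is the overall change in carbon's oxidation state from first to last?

Carbon oxidation states along the series — carbon dioxide: +4, chloroform: +2, dichloromethane: 0, methyllithium: -4.
Net change = -4 − (+4) = -8.

-8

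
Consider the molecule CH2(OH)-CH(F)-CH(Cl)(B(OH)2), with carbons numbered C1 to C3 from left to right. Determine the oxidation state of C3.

Assign +1 per bond to O/N/halogen, −1 per bond to H or an electropositive element, and 0 per bond to carbon.
C3 has one bond to C (0), one bond to Cl (+1), one bond to B (-1), one bond to H (-1).
Oxidation state = 0 + 1 − 1 − 1 = -1.

-1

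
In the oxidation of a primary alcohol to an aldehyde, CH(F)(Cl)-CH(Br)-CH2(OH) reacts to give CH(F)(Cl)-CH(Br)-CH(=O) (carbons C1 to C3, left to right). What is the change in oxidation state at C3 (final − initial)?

Before: C3 has 1 bond to C, 2 bonds to H, 1 bond to O → oxidation state -1.
After: C3 has 1 bond to C, 1 bond to H, 2 bonds to O → oxidation state +1.
Δ = +1 − (-1) = +2, so this is an oxidation at C3.

+2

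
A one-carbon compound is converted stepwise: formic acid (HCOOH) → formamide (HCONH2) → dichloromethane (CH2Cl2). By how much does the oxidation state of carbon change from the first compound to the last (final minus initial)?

-2

Carbon oxidation states along the series — formic acid: +2, formamide: +2, dichloromethane: 0.
Net change = 0 − (+2) = -2.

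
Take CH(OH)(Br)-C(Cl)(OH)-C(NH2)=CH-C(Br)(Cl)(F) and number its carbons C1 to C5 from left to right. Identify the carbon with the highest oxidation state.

C5

Tallying each carbon's bonds:
C1: 1C, 1H, 1O, 1Br → 0 − 1 + 1 + 1 = +1
C2: 2C, 1O, 1Cl → 0 + 1 + 1 = +2
C3: 3C, 1N → 0 + 1 = +1
C4: 3C, 1H → 0 − 1 = -1
C5: 1C, 1F, 1Cl, 1Br → 0 + 1 + 1 + 1 = +3
The most oxidised carbon is C5 at +3.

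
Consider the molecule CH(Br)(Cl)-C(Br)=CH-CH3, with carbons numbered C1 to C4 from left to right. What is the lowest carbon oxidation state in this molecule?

Tallying each carbon's bonds:
C1: 1C, 1H, 1Cl, 1Br → 0 − 1 + 1 + 1 = +1
C2: 3C, 1Br → 0 + 1 = +1
C3: 3C, 1H → 0 − 1 = -1
C4: 1C, 3H → 0 − 3 = -3
The lowest value is -3.

-3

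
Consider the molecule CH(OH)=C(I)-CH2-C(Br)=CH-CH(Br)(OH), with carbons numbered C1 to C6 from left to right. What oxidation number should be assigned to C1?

Each bond to a more electronegative atom (O, N, halogen) counts +1, each bond to a less electronegative atom (H, metal, B, Si) counts −1, and each C–C bond counts 0.
C1 has a double bond to C (2×0 = 0), one bond to O (+1), one bond to H (-1).
Oxidation state = 0 + 1 − 1 = 0.

0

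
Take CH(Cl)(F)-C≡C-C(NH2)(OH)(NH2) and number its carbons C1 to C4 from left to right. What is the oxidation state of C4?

C4 has one bond to C (0), one bond to N (+1), one bond to O (+1), one bond to N (+1).
Oxidation state = 0 + 1 + 1 + 1 = +3.

+3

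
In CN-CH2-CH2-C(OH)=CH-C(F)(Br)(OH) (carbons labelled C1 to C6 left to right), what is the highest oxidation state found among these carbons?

Assign +1 per bond to O/N/halogen, −1 per bond to H or an electropositive element, and 0 per bond to carbon. Tallying each carbon:
C1: 1C, 3N → 0 + 3 = +3
C2: 2C, 2H → 0 − 2 = -2
C3: 2C, 2H → 0 − 2 = -2
C4: 3C, 1O → 0 + 1 = +1
C5: 3C, 1H → 0 − 1 = -1
C6: 1C, 1O, 1F, 1Br → 0 + 1 + 1 + 1 = +3
The highest value is +3.

+3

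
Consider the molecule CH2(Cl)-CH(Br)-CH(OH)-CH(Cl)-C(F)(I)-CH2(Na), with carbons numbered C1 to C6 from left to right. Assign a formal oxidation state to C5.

+2

C5 has one bond to C (0), one bond to C (0), one bond to F (+1), one bond to I (+1).
Oxidation state = 0 + 0 + 1 + 1 = +2.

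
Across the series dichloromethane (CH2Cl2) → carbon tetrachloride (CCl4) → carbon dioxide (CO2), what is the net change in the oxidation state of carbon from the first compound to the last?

+4

Carbon oxidation states along the series — dichloromethane: 0, carbon tetrachloride: +4, carbon dioxide: +4.
Net change = +4 − (0) = +4.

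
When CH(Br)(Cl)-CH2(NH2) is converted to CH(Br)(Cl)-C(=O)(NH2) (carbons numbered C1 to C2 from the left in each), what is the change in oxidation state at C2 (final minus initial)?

+4

Before: C2 has 1 bond to C, 2 bonds to H, 1 bond to N → oxidation state -1.
After: C2 has 1 bond to C, 2 bonds to O, 1 bond to N → oxidation state +3.
Δ = +3 − (-1) = +4, so this is an oxidation at C2.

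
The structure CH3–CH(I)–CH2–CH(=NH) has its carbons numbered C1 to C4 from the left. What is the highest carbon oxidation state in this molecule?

Tallying each carbon's bonds:
C1: 1C, 3H → 0 − 3 = -3
C2: 2C, 1H, 1I → 0 − 1 + 1 = 0
C3: 2C, 2H → 0 − 2 = -2
C4: 1C, 1H, 2N → 0 − 1 + 2 = +1
The highest value is +1.

+1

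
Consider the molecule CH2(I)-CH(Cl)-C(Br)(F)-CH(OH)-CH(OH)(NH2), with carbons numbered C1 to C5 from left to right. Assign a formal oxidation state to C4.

Each bond to a more electronegative atom (O, N, halogen) counts +1, each bond to a less electronegative atom (H, metal, B, Si) counts −1, and each C–C bond counts 0.
C4 has one bond to C (0), one bond to C (0), one bond to H (-1), one bond to O (+1).
Oxidation state = 0 + 0 − 1 + 1 = 0.

0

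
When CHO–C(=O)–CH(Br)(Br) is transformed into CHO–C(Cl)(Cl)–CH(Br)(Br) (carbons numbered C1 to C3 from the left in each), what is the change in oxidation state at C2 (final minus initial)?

0

Before: C2 has 2 bonds to C, 2 bonds to O → oxidation state +2.
After: C2 has 2 bonds to C, 2 bonds to Cl → oxidation state +2.
Δ = +2 − (+2) = 0, so no net redox change at C2.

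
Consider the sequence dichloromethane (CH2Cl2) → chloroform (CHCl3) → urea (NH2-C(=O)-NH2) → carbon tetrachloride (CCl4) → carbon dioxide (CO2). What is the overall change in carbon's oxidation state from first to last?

+4

Carbon oxidation states along the series — dichloromethane: 0, chloroform: +2, urea: +4, carbon tetrachloride: +4, carbon dioxide: +4.
Net change = +4 − (0) = +4.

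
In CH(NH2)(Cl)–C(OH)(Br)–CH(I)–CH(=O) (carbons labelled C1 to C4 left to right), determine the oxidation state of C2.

C2 has one bond to C (0), one bond to C (0), one bond to O (+1), one bond to Br (+1).
Oxidation state = 0 + 0 + 1 + 1 = +2.

+2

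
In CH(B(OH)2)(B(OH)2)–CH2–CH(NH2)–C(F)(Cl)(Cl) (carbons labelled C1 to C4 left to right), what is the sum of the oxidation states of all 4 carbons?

-2

Tallying each carbon's bonds:
C1: 1C, 1H, 2B → 0 − 1 − 2 = -3
C2: 2C, 2H → 0 − 2 = -2
C3: 2C, 1H, 1N → 0 − 1 + 1 = 0
C4: 1C, 1F, 2Cl → 0 + 1 + 2 = +3
Sum = -3 − 2 + 0 + 3 = -2.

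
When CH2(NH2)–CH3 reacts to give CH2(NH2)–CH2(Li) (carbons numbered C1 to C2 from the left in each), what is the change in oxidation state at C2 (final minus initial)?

Before: C2 has 1 bond to C, 3 bonds to H → oxidation state -3.
After: C2 has 1 bond to C, 2 bonds to H, 1 bond to Li → oxidation state -3.
Δ = -3 − (-3) = 0, so no net redox change at C2.

0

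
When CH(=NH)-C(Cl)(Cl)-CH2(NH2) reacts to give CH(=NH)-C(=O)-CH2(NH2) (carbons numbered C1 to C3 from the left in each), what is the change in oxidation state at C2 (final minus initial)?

0

Before: C2 has 2 bonds to C, 2 bonds to Cl → oxidation state +2.
After: C2 has 2 bonds to C, 2 bonds to O → oxidation state +2.
Δ = +2 − (+2) = 0, so no net redox change at C2.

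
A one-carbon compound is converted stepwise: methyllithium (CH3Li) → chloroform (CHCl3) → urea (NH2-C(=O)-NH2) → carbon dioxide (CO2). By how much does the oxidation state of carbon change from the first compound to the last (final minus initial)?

Carbon oxidation states along the series — methyllithium: -4, chloroform: +2, urea: +4, carbon dioxide: +4.
Net change = +4 − (-4) = +8.

+8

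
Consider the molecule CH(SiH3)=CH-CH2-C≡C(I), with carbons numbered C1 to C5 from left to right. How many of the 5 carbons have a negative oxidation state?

3

Bonds to more-electronegative neighbours contribute +1 each, bonds to H or metals contribute −1 each, and C–C bonds contribute 0. Tallying each carbon:
C1: 2C, 1H, 1Si → 0 − 1 − 1 = -2
C2: 3C, 1H → 0 − 1 = -1
C3: 2C, 2H → 0 − 2 = -2
C4: 4C → 0 = 0
C5: 3C, 1I → 0 + 1 = +1
3 carbons (C1, C2, C3) meet the condition.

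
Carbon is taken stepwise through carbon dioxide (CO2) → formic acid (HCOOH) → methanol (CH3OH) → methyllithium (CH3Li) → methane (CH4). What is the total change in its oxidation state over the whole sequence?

-8

Carbon oxidation states along the series — carbon dioxide: +4, formic acid: +2, methanol: -2, methyllithium: -4, methane: -4.
Net change = -4 − (+4) = -8.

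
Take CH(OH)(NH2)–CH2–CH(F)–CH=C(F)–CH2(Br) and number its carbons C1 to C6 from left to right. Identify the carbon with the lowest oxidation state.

C2

Tallying each carbon's bonds:
C1: 1C, 1H, 1O, 1N → 0 − 1 + 1 + 1 = +1
C2: 2C, 2H → 0 − 2 = -2
C3: 2C, 1H, 1F → 0 − 1 + 1 = 0
C4: 3C, 1H → 0 − 1 = -1
C5: 3C, 1F → 0 + 1 = +1
C6: 1C, 2H, 1Br → 0 − 2 + 1 = -1
The most reduced carbon is C2 at -2.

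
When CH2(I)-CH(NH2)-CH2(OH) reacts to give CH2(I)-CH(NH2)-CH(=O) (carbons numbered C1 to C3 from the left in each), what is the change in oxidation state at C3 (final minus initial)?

Before: C3 has 1 bond to C, 2 bonds to H, 1 bond to O → oxidation state -1.
After: C3 has 1 bond to C, 1 bond to H, 2 bonds to O → oxidation state +1.
Δ = +1 − (-1) = +2, so this is an oxidation at C3.

+2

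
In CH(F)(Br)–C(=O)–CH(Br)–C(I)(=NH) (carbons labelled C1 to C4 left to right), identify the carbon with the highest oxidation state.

C4

Count +1 for every bond to an atom more electronegative than carbon and −1 for every bond to one less electronegative; C–C bonds are 0. Tallying each carbon:
C1: 1C, 1H, 1F, 1Br → 0 − 1 + 1 + 1 = +1
C2: 2C, 2O → 0 + 2 = +2
C3: 2C, 1H, 1Br → 0 − 1 + 1 = 0
C4: 1C, 2N, 1I → 0 + 2 + 1 = +3
The most oxidised carbon is C4 at +3.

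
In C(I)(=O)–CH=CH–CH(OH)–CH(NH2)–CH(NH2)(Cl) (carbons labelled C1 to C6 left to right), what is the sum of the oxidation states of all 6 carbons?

Count +1 for every bond to an atom more electronegative than carbon and −1 for every bond to one less electronegative; C–C bonds are 0. Tallying each carbon:
C1: 1C, 2O, 1I → 0 + 2 + 1 = +3
C2: 3C, 1H → 0 − 1 = -1
C3: 3C, 1H → 0 − 1 = -1
C4: 2C, 1H, 1O → 0 − 1 + 1 = 0
C5: 2C, 1H, 1N → 0 − 1 + 1 = 0
C6: 1C, 1H, 1N, 1Cl → 0 − 1 + 1 + 1 = +1
Sum = +3 − 1 − 1 + 0 + 0 + 1 = +2.

+2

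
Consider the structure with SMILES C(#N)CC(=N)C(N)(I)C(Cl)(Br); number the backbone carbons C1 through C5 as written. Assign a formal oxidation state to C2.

Each bond to a more electronegative atom (O, N, halogen) counts +1, each bond to a less electronegative atom (H, metal, B, Si) counts −1, and each C–C bond counts 0.
C2 has one bond to C (0), one bond to C (0), one bond to H (-1), one bond to H (-1).
Oxidation state = 0 + 0 − 1 − 1 = -2.

-2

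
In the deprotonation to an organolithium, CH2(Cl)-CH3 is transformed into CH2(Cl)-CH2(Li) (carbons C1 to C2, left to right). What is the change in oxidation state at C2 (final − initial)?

Before: C2 has 1 bond to C, 3 bonds to H → oxidation state -3.
After: C2 has 1 bond to C, 2 bonds to H, 1 bond to Li → oxidation state -3.
Δ = -3 − (-3) = 0, so no net redox change at C2.

0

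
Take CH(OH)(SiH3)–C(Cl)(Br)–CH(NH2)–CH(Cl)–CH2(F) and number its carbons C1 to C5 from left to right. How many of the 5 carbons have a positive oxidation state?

1

Assign +1 per bond to O/N/halogen, −1 per bond to H or an electropositive element, and 0 per bond to carbon. Tallying each carbon:
C1: 1C, 1H, 1O, 1Si → 0 − 1 + 1 − 1 = -1
C2: 2C, 1Cl, 1Br → 0 + 1 + 1 = +2
C3: 2C, 1H, 1N → 0 − 1 + 1 = 0
C4: 2C, 1H, 1Cl → 0 − 1 + 1 = 0
C5: 1C, 2H, 1F → 0 − 2 + 1 = -1
1 carbon (C2) meets the condition.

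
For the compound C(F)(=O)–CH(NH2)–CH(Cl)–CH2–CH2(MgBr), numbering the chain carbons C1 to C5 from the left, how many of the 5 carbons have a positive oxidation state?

Tallying each carbon's bonds:
C1: 1C, 2O, 1F → 0 + 2 + 1 = +3
C2: 2C, 1H, 1N → 0 − 1 + 1 = 0
C3: 2C, 1H, 1Cl → 0 − 1 + 1 = 0
C4: 2C, 2H → 0 − 2 = -2
C5: 1C, 2H, 1Mg → 0 − 2 − 1 = -3
1 carbon (C1) meets the condition.

1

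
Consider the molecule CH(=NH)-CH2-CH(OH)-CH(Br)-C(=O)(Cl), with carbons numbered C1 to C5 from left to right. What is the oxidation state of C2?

Assign +1 per bond to O/N/halogen, −1 per bond to H or an electropositive element, and 0 per bond to carbon.
C2 has one bond to C (0), one bond to C (0), one bond to H (-1), one bond to H (-1).
Oxidation state = 0 + 0 − 1 − 1 = -2.

-2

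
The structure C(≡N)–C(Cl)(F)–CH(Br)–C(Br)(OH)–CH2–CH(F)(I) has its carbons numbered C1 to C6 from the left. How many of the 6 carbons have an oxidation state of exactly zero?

1

Each bond to a more electronegative atom (O, N, halogen) counts +1, each bond to a less electronegative atom (H, metal, B, Si) counts −1, and each C–C bond counts 0. Tallying each carbon:
C1: 1C, 3N → 0 + 3 = +3
C2: 2C, 1F, 1Cl → 0 + 1 + 1 = +2
C3: 2C, 1H, 1Br → 0 − 1 + 1 = 0
C4: 2C, 1O, 1Br → 0 + 1 + 1 = +2
C5: 2C, 2H → 0 − 2 = -2
C6: 1C, 1H, 1F, 1I → 0 − 1 + 1 + 1 = +1
1 carbon (C3) meets the condition.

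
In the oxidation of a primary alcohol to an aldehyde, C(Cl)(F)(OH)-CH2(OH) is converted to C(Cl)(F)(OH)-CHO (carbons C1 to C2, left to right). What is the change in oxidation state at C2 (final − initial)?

Before: C2 has 1 bond to C, 2 bonds to H, 1 bond to O → oxidation state -1.
After: C2 has 1 bond to C, 1 bond to H, 2 bonds to O → oxidation state +1.
Δ = +1 − (-1) = +2, so this is an oxidation at C2.

+2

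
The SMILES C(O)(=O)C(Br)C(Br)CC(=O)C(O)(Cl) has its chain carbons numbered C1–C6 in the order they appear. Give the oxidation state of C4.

C4 has one bond to C (0), one bond to C (0), one bond to H (-1), one bond to H (-1).
Oxidation state = 0 + 0 − 1 − 1 = -2.

-2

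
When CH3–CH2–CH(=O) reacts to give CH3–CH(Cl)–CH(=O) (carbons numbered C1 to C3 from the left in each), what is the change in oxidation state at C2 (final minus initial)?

Before: C2 has 2 bonds to C, 2 bonds to H → oxidation state -2.
After: C2 has 2 bonds to C, 1 bond to H, 1 bond to Cl → oxidation state 0.
Δ = 0 − (-2) = +2, so this is an oxidation at C2.

+2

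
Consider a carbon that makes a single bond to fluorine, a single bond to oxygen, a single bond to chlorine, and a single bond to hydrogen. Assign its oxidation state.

Each bond to a more electronegative atom (O, N, halogen) counts +1, each bond to a less electronegative atom (H, metal, B, Si) counts −1, and each C–C bond counts 0.
The carbon has one bond to Cl (+1), one bond to H (-1), one bond to F (+1), one bond to O (+1).
Oxidation state = +1 − 1 + 1 + 1 = +2.

+2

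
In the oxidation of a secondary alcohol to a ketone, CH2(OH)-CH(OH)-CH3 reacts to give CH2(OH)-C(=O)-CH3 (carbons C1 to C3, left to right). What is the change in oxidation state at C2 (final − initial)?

Before: C2 has 2 bonds to C, 1 bond to H, 1 bond to O → oxidation state 0.
After: C2 has 2 bonds to C, 2 bonds to O → oxidation state +2.
Δ = +2 − (0) = +2, so this is an oxidation at C2.

+2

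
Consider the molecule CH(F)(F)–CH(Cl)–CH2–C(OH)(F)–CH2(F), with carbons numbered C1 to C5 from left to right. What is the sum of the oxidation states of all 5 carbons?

0

Tallying each carbon's bonds:
C1: 1C, 1H, 2F → 0 − 1 + 2 = +1
C2: 2C, 1H, 1Cl → 0 − 1 + 1 = 0
C3: 2C, 2H → 0 − 2 = -2
C4: 2C, 1O, 1F → 0 + 1 + 1 = +2
C5: 1C, 2H, 1F → 0 − 2 + 1 = -1
Sum = +1 + 0 − 2 + 2 − 1 = 0.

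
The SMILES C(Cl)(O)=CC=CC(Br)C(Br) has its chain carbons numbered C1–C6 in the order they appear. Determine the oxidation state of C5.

0

C5 has one bond to C (0), one bond to C (0), one bond to Br (+1), one bond to H (-1).
Oxidation state = 0 + 0 + 1 − 1 = 0.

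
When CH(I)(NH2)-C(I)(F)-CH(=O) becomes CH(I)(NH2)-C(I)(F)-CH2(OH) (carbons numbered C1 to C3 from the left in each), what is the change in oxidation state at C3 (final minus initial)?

-2

Before: C3 has 1 bond to C, 1 bond to H, 2 bonds to O → oxidation state +1.
After: C3 has 1 bond to C, 2 bonds to H, 1 bond to O → oxidation state -1.
Δ = -1 − (+1) = -2, so this is a reduction at C3.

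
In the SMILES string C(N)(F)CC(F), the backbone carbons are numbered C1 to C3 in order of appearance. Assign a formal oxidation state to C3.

-1

C3 has one bond to C (0), one bond to H (-1), one bond to H (-1), one bond to F (+1).
Oxidation state = 0 − 1 − 1 + 1 = -1.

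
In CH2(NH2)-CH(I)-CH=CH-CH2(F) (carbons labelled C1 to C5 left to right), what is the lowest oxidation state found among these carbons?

Assign +1 per bond to O/N/halogen, −1 per bond to H or an electropositive element, and 0 per bond to carbon. Tallying each carbon:
C1: 1C, 2H, 1N → 0 − 2 + 1 = -1
C2: 2C, 1H, 1I → 0 − 1 + 1 = 0
C3: 3C, 1H → 0 − 1 = -1
C4: 3C, 1H → 0 − 1 = -1
C5: 1C, 2H, 1F → 0 − 2 + 1 = -1
The lowest value is -1.

-1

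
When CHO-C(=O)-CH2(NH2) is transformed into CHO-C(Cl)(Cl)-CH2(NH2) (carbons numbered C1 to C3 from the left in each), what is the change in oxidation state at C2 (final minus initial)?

Before: C2 has 2 bonds to C, 2 bonds to O → oxidation state +2.
After: C2 has 2 bonds to C, 2 bonds to Cl → oxidation state +2.
Δ = +2 − (+2) = 0, so no net redox change at C2.

0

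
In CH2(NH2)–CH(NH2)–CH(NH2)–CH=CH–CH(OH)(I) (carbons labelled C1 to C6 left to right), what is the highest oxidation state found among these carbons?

+1

Assign +1 per bond to O/N/halogen, −1 per bond to H or an electropositive element, and 0 per bond to carbon. Tallying each carbon:
C1: 1C, 2H, 1N → 0 − 2 + 1 = -1
C2: 2C, 1H, 1N → 0 − 1 + 1 = 0
C3: 2C, 1H, 1N → 0 − 1 + 1 = 0
C4: 3C, 1H → 0 − 1 = -1
C5: 3C, 1H → 0 − 1 = -1
C6: 1C, 1H, 1O, 1I → 0 − 1 + 1 + 1 = +1
The highest value is +1.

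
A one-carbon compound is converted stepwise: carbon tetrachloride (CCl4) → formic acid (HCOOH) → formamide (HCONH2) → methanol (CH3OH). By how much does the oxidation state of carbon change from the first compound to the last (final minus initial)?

-6

Carbon oxidation states along the series — carbon tetrachloride: +4, formic acid: +2, formamide: +2, methanol: -2.
Net change = -2 − (+4) = -6.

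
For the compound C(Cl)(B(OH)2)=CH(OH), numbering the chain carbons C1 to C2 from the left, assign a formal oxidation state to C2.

0

C2 has a double bond to C (2×0 = 0), one bond to H (-1), one bond to O (+1).
Oxidation state = 0 − 1 + 1 = 0.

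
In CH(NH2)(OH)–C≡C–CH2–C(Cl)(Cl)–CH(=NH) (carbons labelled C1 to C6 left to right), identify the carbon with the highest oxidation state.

Tallying each carbon's bonds:
C1: 1C, 1H, 1O, 1N → 0 − 1 + 1 + 1 = +1
C2: 4C → 0 = 0
C3: 4C → 0 = 0
C4: 2C, 2H → 0 − 2 = -2
C5: 2C, 2Cl → 0 + 2 = +2
C6: 1C, 1H, 2N → 0 − 1 + 2 = +1
The most oxidised carbon is C5 at +2.

C5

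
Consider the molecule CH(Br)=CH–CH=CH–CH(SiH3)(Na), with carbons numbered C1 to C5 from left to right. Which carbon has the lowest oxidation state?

Assign +1 per bond to O/N/halogen, −1 per bond to H or an electropositive element, and 0 per bond to carbon. Tallying each carbon:
C1: 2C, 1H, 1Br → 0 − 1 + 1 = 0
C2: 3C, 1H → 0 − 1 = -1
C3: 3C, 1H → 0 − 1 = -1
C4: 3C, 1H → 0 − 1 = -1
C5: 1C, 1H, 1Na, 1Si → 0 − 1 − 1 − 1 = -3
The most reduced carbon is C5 at -3.

C5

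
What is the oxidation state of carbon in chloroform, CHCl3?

+2

Bonds to more-electronegative neighbours contribute +1 each, bonds to H or metals contribute −1 each, and C–C bonds contribute 0.
The carbon has one bond to H (-1), one bond to Cl (+1), one bond to Cl (+1), one bond to Cl (+1).
Oxidation state = -1 + 1 + 1 + 1 = +2.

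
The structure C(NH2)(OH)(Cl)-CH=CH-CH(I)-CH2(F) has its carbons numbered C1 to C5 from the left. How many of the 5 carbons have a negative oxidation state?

3

Assign +1 per bond to O/N/halogen, −1 per bond to H or an electropositive element, and 0 per bond to carbon. Tallying each carbon:
C1: 1C, 1O, 1N, 1Cl → 0 + 1 + 1 + 1 = +3
C2: 3C, 1H → 0 − 1 = -1
C3: 3C, 1H → 0 − 1 = -1
C4: 2C, 1H, 1I → 0 − 1 + 1 = 0
C5: 1C, 2H, 1F → 0 − 2 + 1 = -1
3 carbons (C2, C3, C5) meet the condition.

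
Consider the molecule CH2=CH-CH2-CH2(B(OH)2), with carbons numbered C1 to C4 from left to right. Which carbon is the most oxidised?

C2

Tallying each carbon's bonds:
C1: 2C, 2H → 0 − 2 = -2
C2: 3C, 1H → 0 − 1 = -1
C3: 2C, 2H → 0 − 2 = -2
C4: 1C, 2H, 1B → 0 − 2 − 1 = -3
The most oxidised carbon is C2 at -1.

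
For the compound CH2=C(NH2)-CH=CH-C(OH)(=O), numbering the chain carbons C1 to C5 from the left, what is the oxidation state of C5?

+3

Each bond to a more electronegative atom (O, N, halogen) counts +1, each bond to a less electronegative atom (H, metal, B, Si) counts −1, and each C–C bond counts 0.
C5 has one bond to C (0), one bond to O (+1), a double bond to O (2×+1 = +2).
Oxidation state = 0 + 1 + 2 = +3.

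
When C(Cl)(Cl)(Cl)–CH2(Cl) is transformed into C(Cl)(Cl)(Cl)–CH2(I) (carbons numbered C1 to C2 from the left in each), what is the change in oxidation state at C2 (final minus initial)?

Before: C2 has 1 bond to C, 2 bonds to H, 1 bond to Cl → oxidation state -1.
After: C2 has 1 bond to C, 2 bonds to H, 1 bond to I → oxidation state -1.
Δ = -1 − (-1) = 0, so no net redox change at C2.

0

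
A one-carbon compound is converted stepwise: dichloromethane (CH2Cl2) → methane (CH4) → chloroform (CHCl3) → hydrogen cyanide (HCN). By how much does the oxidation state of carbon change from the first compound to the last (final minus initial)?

+2

Carbon oxidation states along the series — dichloromethane: 0, methane: -4, chloroform: +2, hydrogen cyanide: +2.
Net change = +2 − (0) = +2.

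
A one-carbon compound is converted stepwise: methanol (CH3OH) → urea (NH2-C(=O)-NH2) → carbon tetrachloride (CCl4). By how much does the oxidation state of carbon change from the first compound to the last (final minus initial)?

Carbon oxidation states along the series — methanol: -2, urea: +4, carbon tetrachloride: +4.
Net change = +4 − (-2) = +6.

+6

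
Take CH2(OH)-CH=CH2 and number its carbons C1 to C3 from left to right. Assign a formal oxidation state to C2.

-1

C2 has one bond to C (0), a double bond to C (2×0 = 0), one bond to H (-1).
Oxidation state = 0 + 0 − 1 = -1.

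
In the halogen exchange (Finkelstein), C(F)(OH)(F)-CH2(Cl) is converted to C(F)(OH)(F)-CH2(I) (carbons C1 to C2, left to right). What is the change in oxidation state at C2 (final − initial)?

0

Before: C2 has 1 bond to C, 2 bonds to H, 1 bond to Cl → oxidation state -1.
After: C2 has 1 bond to C, 2 bonds to H, 1 bond to I → oxidation state -1.
Δ = -1 − (-1) = 0, so no net redox change at C2.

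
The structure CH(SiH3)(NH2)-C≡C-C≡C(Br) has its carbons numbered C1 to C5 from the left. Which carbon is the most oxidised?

C5

Tallying each carbon's bonds:
C1: 1C, 1H, 1N, 1Si → 0 − 1 + 1 − 1 = -1
C2: 4C → 0 = 0
C3: 4C → 0 = 0
C4: 4C → 0 = 0
C5: 3C, 1Br → 0 + 1 = +1
The most oxidised carbon is C5 at +1.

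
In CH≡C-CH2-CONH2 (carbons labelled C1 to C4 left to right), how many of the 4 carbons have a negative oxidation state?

Tallying each carbon's bonds:
C1: 3C, 1H → 0 − 1 = -1
C2: 4C → 0 = 0
C3: 2C, 2H → 0 − 2 = -2
C4: 1C, 2O, 1N → 0 + 2 + 1 = +3
2 carbons (C1, C3) meet the condition.

2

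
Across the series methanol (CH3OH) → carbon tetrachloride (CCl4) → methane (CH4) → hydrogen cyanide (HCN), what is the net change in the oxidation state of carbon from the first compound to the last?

+4

Carbon oxidation states along the series — methanol: -2, carbon tetrachloride: +4, methane: -4, hydrogen cyanide: +2.
Net change = +2 − (-2) = +4.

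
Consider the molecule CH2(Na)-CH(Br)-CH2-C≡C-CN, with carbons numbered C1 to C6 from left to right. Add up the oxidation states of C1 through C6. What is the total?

Tallying each carbon's bonds:
C1: 1C, 2H, 1Na → 0 − 2 − 1 = -3
C2: 2C, 1H, 1Br → 0 − 1 + 1 = 0
C3: 2C, 2H → 0 − 2 = -2
C4: 4C → 0 = 0
C5: 4C → 0 = 0
C6: 1C, 3N → 0 + 3 = +3
Sum = -3 + 0 − 2 + 0 + 0 + 3 = -2.

-2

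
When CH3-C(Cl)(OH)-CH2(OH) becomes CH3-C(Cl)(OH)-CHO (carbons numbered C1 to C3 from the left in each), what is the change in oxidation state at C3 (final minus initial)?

Before: C3 has 1 bond to C, 2 bonds to H, 1 bond to O → oxidation state -1.
After: C3 has 1 bond to C, 1 bond to H, 2 bonds to O → oxidation state +1.
Δ = +1 − (-1) = +2, so this is an oxidation at C3.

+2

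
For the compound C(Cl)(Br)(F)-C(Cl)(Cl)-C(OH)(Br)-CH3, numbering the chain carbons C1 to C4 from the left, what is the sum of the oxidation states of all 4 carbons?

+4

Assign +1 per bond to O/N/halogen, −1 per bond to H or an electropositive element, and 0 per bond to carbon. Tallying each carbon:
C1: 1C, 1F, 1Cl, 1Br → 0 + 1 + 1 + 1 = +3
C2: 2C, 2Cl → 0 + 2 = +2
C3: 2C, 1O, 1Br → 0 + 1 + 1 = +2
C4: 1C, 3H → 0 − 3 = -3
Sum = +3 + 2 + 2 − 3 = +4.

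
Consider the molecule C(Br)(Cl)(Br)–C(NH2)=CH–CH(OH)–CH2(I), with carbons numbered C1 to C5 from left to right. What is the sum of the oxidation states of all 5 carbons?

+2

Tallying each carbon's bonds:
C1: 1C, 1Cl, 2Br → 0 + 1 + 2 = +3
C2: 3C, 1N → 0 + 1 = +1
C3: 3C, 1H → 0 − 1 = -1
C4: 2C, 1H, 1O → 0 − 1 + 1 = 0
C5: 1C, 2H, 1I → 0 − 2 + 1 = -1
Sum = +3 + 1 − 1 + 0 − 1 = +2.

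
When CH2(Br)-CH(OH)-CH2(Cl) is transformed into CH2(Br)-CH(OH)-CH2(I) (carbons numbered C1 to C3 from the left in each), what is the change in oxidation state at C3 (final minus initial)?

0

Before: C3 has 1 bond to C, 2 bonds to H, 1 bond to Cl → oxidation state -1.
After: C3 has 1 bond to C, 2 bonds to H, 1 bond to I → oxidation state -1.
Δ = -1 − (-1) = 0, so no net redox change at C3.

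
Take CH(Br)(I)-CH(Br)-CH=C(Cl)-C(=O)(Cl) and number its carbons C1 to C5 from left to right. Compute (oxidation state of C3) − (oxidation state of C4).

C3: 3C, 1H → 0 − 1 = -1
C4: 3C, 1Cl → 0 + 1 = +1
Difference: -1 − (+1) = -2.

-2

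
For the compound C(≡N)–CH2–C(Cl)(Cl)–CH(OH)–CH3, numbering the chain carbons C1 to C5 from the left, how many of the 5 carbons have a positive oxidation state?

Tallying each carbon's bonds:
C1: 1C, 3N → 0 + 3 = +3
C2: 2C, 2H → 0 − 2 = -2
C3: 2C, 2Cl → 0 + 2 = +2
C4: 2C, 1H, 1O → 0 − 1 + 1 = 0
C5: 1C, 3H → 0 − 3 = -3
2 carbons (C1, C3) meet the condition.

2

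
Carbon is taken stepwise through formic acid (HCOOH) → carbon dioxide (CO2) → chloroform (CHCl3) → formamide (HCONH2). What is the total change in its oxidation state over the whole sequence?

0

Carbon oxidation states along the series — formic acid: +2, carbon dioxide: +4, chloroform: +2, formamide: +2.
Net change = +2 − (+2) = 0.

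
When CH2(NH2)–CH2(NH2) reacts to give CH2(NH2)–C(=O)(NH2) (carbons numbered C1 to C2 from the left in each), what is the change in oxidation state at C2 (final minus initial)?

+4

Before: C2 has 1 bond to C, 2 bonds to H, 1 bond to N → oxidation state -1.
After: C2 has 1 bond to C, 2 bonds to O, 1 bond to N → oxidation state +3.
Δ = +3 − (-1) = +4, so this is an oxidation at C2.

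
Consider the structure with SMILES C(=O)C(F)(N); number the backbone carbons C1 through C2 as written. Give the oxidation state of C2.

+1

Count +1 for every bond to an atom more electronegative than carbon and −1 for every bond to one less electronegative; C–C bonds are 0.
C2 has one bond to C (0), one bond to F (+1), one bond to H (-1), one bond to N (+1).
Oxidation state = 0 + 1 − 1 + 1 = +1.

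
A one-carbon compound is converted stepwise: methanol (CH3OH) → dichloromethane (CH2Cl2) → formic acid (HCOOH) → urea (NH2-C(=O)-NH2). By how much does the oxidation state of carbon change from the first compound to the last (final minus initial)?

Carbon oxidation states along the series — methanol: -2, dichloromethane: 0, formic acid: +2, urea: +4.
Net change = +4 − (-2) = +6.

+6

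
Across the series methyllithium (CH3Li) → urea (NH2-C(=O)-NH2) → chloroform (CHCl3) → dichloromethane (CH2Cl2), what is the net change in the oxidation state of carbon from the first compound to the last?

Carbon oxidation states along the series — methyllithium: -4, urea: +4, chloroform: +2, dichloromethane: 0.
Net change = 0 − (-4) = +4.

+4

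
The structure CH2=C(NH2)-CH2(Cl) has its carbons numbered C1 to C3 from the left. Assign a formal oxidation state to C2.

Each bond to a more electronegative atom (O, N, halogen) counts +1, each bond to a less electronegative atom (H, metal, B, Si) counts −1, and each C–C bond counts 0.
C2 has a double bond to C (2×0 = 0), one bond to C (0), one bond to N (+1).
Oxidation state = 0 + 0 + 1 = +1.

+1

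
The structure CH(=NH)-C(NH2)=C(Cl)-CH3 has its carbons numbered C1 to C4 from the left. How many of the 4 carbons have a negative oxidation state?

Count +1 for every bond to an atom more electronegative than carbon and −1 for every bond to one less electronegative; C–C bonds are 0. Tallying each carbon:
C1: 1C, 1H, 2N → 0 − 1 + 2 = +1
C2: 3C, 1N → 0 + 1 = +1
C3: 3C, 1Cl → 0 + 1 = +1
C4: 1C, 3H → 0 − 3 = -3
1 carbon (C4) meets the condition.

1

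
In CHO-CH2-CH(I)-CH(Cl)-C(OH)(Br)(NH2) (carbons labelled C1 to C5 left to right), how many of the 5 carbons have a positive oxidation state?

Assign +1 per bond to O/N/halogen, −1 per bond to H or an electropositive element, and 0 per bond to carbon. Tallying each carbon:
C1: 1C, 1H, 2O → 0 − 1 + 2 = +1
C2: 2C, 2H → 0 − 2 = -2
C3: 2C, 1H, 1I → 0 − 1 + 1 = 0
C4: 2C, 1H, 1Cl → 0 − 1 + 1 = 0
C5: 1C, 1O, 1N, 1Br → 0 + 1 + 1 + 1 = +3
2 carbons (C1, C5) meet the condition.

2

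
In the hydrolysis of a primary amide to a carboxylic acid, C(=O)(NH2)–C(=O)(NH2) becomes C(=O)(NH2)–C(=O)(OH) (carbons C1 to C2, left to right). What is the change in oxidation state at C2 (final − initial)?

Before: C2 has 1 bond to C, 2 bonds to O, 1 bond to N → oxidation state +3.
After: C2 has 1 bond to C, 3 bonds to O → oxidation state +3.
Δ = +3 − (+3) = 0, so no net redox change at C2.

0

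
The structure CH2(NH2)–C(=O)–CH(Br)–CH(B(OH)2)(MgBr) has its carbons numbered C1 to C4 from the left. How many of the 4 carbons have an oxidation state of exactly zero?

Count +1 for every bond to an atom more electronegative than carbon and −1 for every bond to one less electronegative; C–C bonds are 0. Tallying each carbon:
C1: 1C, 2H, 1N → 0 − 2 + 1 = -1
C2: 2C, 2O → 0 + 2 = +2
C3: 2C, 1H, 1Br → 0 − 1 + 1 = 0
C4: 1C, 1H, 1Mg, 1B → 0 − 1 − 1 − 1 = -3
1 carbon (C3) meets the condition.

1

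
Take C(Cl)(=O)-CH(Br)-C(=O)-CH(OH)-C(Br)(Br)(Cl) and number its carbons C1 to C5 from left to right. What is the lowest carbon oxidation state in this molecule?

0

Assign +1 per bond to O/N/halogen, −1 per bond to H or an electropositive element, and 0 per bond to carbon. Tallying each carbon:
C1: 1C, 2O, 1Cl → 0 + 2 + 1 = +3
C2: 2C, 1H, 1Br → 0 − 1 + 1 = 0
C3: 2C, 2O → 0 + 2 = +2
C4: 2C, 1H, 1O → 0 − 1 + 1 = 0
C5: 1C, 1Cl, 2Br → 0 + 1 + 2 = +3
The lowest value is 0.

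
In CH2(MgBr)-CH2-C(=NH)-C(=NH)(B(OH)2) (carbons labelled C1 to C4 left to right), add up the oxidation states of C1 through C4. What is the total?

Each bond to a more electronegative atom (O, N, halogen) counts +1, each bond to a less electronegative atom (H, metal, B, Si) counts −1, and each C–C bond counts 0. Tallying each carbon:
C1: 1C, 2H, 1Mg → 0 − 2 − 1 = -3
C2: 2C, 2H → 0 − 2 = -2
C3: 2C, 2N → 0 + 2 = +2
C4: 1C, 2N, 1B → 0 + 2 − 1 = +1
Sum = -3 − 2 + 2 + 1 = -2.

-2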